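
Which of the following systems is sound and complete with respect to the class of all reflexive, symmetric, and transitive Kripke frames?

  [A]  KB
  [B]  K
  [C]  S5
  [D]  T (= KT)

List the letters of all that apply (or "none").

C

(A) KB is determined by the class of symmetric frames.
(B) K is determined by the class of arbitrary frames.
(C) S5 is determined by exactly this class.
(D) T (= KT) is determined by the class of reflexive frames.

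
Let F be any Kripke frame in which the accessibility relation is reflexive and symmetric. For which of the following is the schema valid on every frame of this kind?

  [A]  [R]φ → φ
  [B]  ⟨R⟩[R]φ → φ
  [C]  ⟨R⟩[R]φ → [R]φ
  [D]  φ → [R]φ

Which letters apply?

A, B

Reflexive relations are serial.
(A) [R]φ → φ is axiom T; it is valid on a frame exactly when R is reflexive. Every such R is reflexive, so valid.
(B) the dual of axiom B: valid iff R is symmetric. Every such R is symmetric — valid.
(C) ⟨R⟩[R]φ → [R]φ is the dual of axiom 5; it is valid on a frame exactly when R is euclidean. Such an R need not be euclidean, so not valid.
(D) φ → [R]φ is equivalent to ◇p→p; it holds exactly when R ⊆ identity. Such an R need not be a subset of the identity — not valid.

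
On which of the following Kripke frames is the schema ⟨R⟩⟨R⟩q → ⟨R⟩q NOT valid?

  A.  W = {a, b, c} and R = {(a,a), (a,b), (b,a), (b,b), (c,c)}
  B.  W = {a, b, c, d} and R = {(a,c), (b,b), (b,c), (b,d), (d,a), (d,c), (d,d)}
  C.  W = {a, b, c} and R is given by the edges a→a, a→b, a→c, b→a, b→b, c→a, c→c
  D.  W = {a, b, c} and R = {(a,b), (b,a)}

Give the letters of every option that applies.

The schema ⟨R⟩⟨R⟩q → ⟨R⟩q is the dual of axiom 4; it is valid on a frame iff R is transitive.
(A) R is transitive (R is closed under composition), so the schema is valid here.
(B) R is not transitive (b R d and d R a but not b R a), so the schema fails here.
(C) R is not transitive (b R a and a R c but not b R c), so the schema fails here.
(D) R is not transitive (a R b and b R a but not a R a), so the schema fails here.

B, C, D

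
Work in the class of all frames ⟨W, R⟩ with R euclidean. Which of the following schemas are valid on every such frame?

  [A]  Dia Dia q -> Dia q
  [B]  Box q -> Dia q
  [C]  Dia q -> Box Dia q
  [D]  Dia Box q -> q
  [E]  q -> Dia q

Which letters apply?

C

(A) Dia Dia q -> Dia q is the dual of axiom 4; it is valid on a frame exactly when R is transitive. Such an R need not be transitive, so not valid.
(B) Box q -> Dia q is axiom D; it is valid on a frame exactly when R is serial. Such an R need not be serial, so not valid.
(C) Dia q -> Box Dia q is axiom 5; it is valid on a frame exactly when R is euclidean. Every such R is euclidean, so valid.
(D) the dual of axiom B: valid iff R is symmetric. Such an R need not be symmetric — not valid.
(E) q -> Dia q is the dual of axiom T, which corresponds to reflexivity. Such an R need not be reflexive — not valid.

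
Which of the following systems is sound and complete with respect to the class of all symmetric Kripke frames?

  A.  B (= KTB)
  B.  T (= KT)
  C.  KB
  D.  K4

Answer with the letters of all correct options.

(A) B (= KTB) is determined by the class of reflexive and symmetric frames.
(B) T (= KT) is determined by the class of reflexive frames.
(C) KB is determined by exactly this class.
(D) K4 is determined by the class of transitive frames.

C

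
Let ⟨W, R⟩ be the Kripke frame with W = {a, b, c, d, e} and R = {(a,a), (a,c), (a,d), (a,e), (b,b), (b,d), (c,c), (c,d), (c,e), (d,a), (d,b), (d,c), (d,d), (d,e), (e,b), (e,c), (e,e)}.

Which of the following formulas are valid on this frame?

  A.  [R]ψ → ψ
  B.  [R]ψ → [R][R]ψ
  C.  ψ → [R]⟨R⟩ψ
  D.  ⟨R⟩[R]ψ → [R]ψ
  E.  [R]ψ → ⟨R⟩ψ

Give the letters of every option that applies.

R is reflexive: each world relates to itself.
R is not symmetric: a R c but not c R a.
R is not transitive: a R d and d R b but not a R b.
R is not euclidean: a R c and a R a but not c R a.
R is serial: every world has an R-successor.
(A) axiom T: valid iff R is reflexive. R is reflexive — valid.
(B) [R]ψ → [R][R]ψ (axiom 4) characterises the transitive frames. R is not transitive — not valid.
(C) ψ → [R]⟨R⟩ψ (axiom B) characterises the symmetric frames. R is not symmetric — not valid.
(D) ⟨R⟩[R]ψ → [R]ψ is the dual of axiom 5, which corresponds to the euclidean property. R is not euclidean — not valid.
(E) axiom D: valid iff R is serial. R is serial — valid.

A, E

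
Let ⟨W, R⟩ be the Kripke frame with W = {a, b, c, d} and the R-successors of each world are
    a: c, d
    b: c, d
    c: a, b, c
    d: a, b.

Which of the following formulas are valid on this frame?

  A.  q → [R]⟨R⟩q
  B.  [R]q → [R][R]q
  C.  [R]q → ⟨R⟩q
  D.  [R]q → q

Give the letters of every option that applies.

A, C

R is not reflexive: not a R a.
R is symmetric: every R-edge is matched by its reverse.
R is not transitive: a R c and c R a but not a R a.
R is serial: every world has an R-successor.
(A) axiom B: valid iff R is symmetric. R is symmetric — valid.
(B) [R]q → [R][R]q (axiom 4) characterises the transitive frames. R is not transitive — not valid.
(C) [R]q → ⟨R⟩q is axiom D; it is valid on a frame exactly when R is serial. R is serial, so valid.
(D) axiom T: valid iff R is reflexive. R is not reflexive — not valid.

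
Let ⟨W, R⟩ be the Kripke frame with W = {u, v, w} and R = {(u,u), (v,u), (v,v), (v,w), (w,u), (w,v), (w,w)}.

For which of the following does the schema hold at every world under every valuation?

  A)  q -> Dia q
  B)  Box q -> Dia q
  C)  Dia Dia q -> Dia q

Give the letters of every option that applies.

A, B, C

R is reflexive: each world relates to itself.
R is transitive: R is closed under composition.
R is serial: every world has an R-successor.
(A) q -> Dia q (the dual of axiom T) characterises the reflexive frames. R is reflexive — valid.
(B) Box q -> Dia q is axiom D, which corresponds to seriality. R is serial — valid.
(C) the dual of axiom 4: valid iff R is transitive. R is transitive — valid.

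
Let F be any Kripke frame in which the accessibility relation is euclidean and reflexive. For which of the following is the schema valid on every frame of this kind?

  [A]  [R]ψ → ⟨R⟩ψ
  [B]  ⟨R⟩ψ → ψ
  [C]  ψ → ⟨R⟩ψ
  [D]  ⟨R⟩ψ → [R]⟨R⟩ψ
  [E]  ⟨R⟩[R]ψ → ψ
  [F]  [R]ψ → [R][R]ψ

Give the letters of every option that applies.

A reflexive euclidean relation is also symmetric (from wRw and wRv the euclidean condition gives vRw) and hence transitive; it is an equivalence relation.
(A) axiom D: valid iff R is serial. Every such R is serial — valid.
(B) ⟨R⟩ψ → ψ is valid only on frames where every R-edge is a self-loop. Such an R need not be a subset of the identity — not valid.
(C) ψ → ⟨R⟩ψ (the dual of axiom T) characterises the reflexive frames. Every such R is reflexive — valid.
(D) ⟨R⟩ψ → [R]⟨R⟩ψ is axiom 5, which corresponds to the euclidean property. Every such R is euclidean — valid.
(E) ⟨R⟩[R]ψ → ψ is the dual of axiom B; it is valid on a frame exactly when R is symmetric. Every such R is symmetric, so valid.
(F) [R]ψ → [R][R]ψ is axiom 4; it is valid on a frame exactly when R is transitive. Every such R is transitive, so valid.

A, C, D, E, F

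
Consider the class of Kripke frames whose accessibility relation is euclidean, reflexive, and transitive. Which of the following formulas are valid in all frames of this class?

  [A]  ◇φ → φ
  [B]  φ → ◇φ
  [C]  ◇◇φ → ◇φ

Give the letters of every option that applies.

A relation that is euclidean, reflexive, and transitive is also serial and symmetric.
(A) ◇φ → φ is valid only on frames where every R-edge is a self-loop. Such an R need not be a subset of the identity — not valid.
(B) the dual of axiom T: valid iff R is reflexive. Every such R is reflexive — valid.
(C) ◇◇φ → ◇φ is the dual of axiom 4; it is valid on a frame exactly when R is transitive. Every such R is transitive, so valid.

B, C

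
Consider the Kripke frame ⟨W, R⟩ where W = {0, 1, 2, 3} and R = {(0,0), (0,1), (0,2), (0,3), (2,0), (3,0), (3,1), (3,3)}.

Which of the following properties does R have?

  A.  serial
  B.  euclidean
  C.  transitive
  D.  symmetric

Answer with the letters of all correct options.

(A) not serial: 1 has no R-successor.
(B) not euclidean: 0 R 1 and 0 R 0 but not 1 R 0.
(C) not transitive: 2 R 0 and 0 R 1 but not 2 R 1.
(D) not symmetric: 0 R 1 but not 1 R 0.

none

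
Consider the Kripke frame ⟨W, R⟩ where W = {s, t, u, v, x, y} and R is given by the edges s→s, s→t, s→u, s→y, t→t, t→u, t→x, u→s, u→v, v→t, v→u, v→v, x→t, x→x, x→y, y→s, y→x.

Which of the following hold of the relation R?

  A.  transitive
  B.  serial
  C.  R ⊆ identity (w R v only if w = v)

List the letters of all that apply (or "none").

B

(A) not transitive: s R t and t R x but not s R x.
(B) serial: every world has an R-successor.
(C) not ⊆ identity: s R t with s ≠ t.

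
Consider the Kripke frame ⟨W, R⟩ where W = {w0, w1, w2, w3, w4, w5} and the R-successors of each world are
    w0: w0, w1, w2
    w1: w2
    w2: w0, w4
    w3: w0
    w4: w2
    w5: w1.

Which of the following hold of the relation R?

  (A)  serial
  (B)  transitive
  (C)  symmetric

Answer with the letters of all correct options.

A

(A) serial: every world has an R-successor.
(B) not transitive: w0 R w2 and w2 R w4 but not w0 R w4.
(C) not symmetric: w0 R w1 but not w1 R w0.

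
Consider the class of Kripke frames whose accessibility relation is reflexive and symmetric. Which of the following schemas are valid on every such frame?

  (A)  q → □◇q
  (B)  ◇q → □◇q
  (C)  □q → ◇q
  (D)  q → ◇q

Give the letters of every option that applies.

A, C, D

Reflexive relations are serial.
(A) q → □◇q is axiom B, which corresponds to symmetry. Every such R is symmetric — valid.
(B) ◇q → □◇q is axiom 5; it is valid on a frame exactly when R is euclidean. Such an R need not be euclidean, so not valid.
(C) □q → ◇q is axiom D; it is valid on a frame exactly when R is serial. Every such R is serial, so valid.
(D) q → ◇q is the dual of axiom T, which corresponds to reflexivity. Every such R is reflexive — valid.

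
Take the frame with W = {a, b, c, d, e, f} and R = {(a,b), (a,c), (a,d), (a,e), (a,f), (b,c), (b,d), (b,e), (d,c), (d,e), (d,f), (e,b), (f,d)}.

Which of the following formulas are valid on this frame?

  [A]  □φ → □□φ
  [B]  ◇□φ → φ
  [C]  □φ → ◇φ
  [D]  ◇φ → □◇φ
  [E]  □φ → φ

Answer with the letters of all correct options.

none

R is not reflexive: not a R a.
R is not symmetric: a R b but not b R a.
R is not transitive: b R d and d R f but not b R f.
R is not euclidean: a R b and a R f but not b R f.
R is not serial: c has no R-successor.
(A) □φ → □□φ is axiom 4, which corresponds to transitivity. R is not transitive — not valid.
(B) ◇□φ → φ (the dual of axiom B) characterises the symmetric frames. R is not symmetric — not valid.
(C) axiom D: valid iff R is serial. R is not serial — not valid.
(D) ◇φ → □◇φ (axiom 5) characterises the euclidean frames. R is not euclidean — not valid.
(E) □φ → φ (axiom T) characterises the reflexive frames. R is not reflexive — not valid.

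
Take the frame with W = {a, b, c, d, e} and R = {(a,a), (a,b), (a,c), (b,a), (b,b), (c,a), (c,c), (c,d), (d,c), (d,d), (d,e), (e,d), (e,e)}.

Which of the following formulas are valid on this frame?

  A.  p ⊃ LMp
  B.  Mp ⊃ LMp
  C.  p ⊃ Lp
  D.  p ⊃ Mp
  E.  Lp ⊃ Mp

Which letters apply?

R is reflexive: each world relates to itself.
R is symmetric: every R-edge is matched by its reverse.
R is not euclidean: a R b and a R c but not b R c.
R is serial: every world has an R-successor.
R is not a subset of the identity: a R b with a ≠ b.
(A) p ⊃ LMp (axiom B) characterises the symmetric frames. R is symmetric — valid.
(B) axiom 5: valid iff R is euclidean. R is not euclidean — not valid.
(C) p ⊃ Lp is equivalent to ◇p→p; it holds exactly when R ⊆ identity. Here R ⊄ identity — not valid.
(D) p ⊃ Mp is the dual of axiom T; it is valid on a frame exactly when R is reflexive. R is reflexive, so valid.
(E) axiom D: valid iff R is serial. R is serial — valid.

A, D, E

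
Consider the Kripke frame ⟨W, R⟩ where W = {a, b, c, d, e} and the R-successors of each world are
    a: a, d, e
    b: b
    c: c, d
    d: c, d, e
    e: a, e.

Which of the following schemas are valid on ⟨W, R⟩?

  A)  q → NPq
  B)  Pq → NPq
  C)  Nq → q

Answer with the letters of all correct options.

R is reflexive: each world relates to itself.
R is not symmetric: a R d but not d R a.
R is not euclidean: a R d and a R a but not d R a.
(A) axiom B: valid iff R is symmetric. R is not symmetric — not valid.
(B) axiom 5: valid iff R is euclidean. R is not euclidean — not valid.
(C) Nq → q is axiom T, which corresponds to reflexivity. R is reflexive — valid.

C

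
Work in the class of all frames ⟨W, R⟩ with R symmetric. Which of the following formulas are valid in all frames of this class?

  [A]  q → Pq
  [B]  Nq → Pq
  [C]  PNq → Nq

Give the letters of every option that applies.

none

(A) q → Pq is the dual of axiom T; it is valid on a frame exactly when R is reflexive. Such an R need not be reflexive, so not valid.
(B) axiom D: valid iff R is serial. Such an R need not be serial — not valid.
(C) the dual of axiom 5: valid iff R is euclidean. Such an R need not be euclidean — not valid.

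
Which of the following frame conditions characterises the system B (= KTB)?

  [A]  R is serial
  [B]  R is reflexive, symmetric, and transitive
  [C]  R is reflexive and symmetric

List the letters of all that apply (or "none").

(A) this class determines D, not B (= KTB).
(B) this class determines S5, not B (= KTB).
(C) B (= KTB) is sound and complete for exactly this class.

C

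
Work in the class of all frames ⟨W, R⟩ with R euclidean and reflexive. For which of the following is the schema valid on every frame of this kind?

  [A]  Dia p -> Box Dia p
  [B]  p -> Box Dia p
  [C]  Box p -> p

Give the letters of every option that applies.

A, B, C

A reflexive euclidean relation is also symmetric (from wRw and wRv the euclidean condition gives vRw) and hence transitive; it is an equivalence relation.
(A) Dia p -> Box Dia p (axiom 5) characterises the euclidean frames. Every such R is euclidean — valid.
(B) p -> Box Dia p is axiom B; it is valid on a frame exactly when R is symmetric. Every such R is symmetric, so valid.
(C) Box p -> p is axiom T, which corresponds to reflexivity. Every such R is reflexive — valid.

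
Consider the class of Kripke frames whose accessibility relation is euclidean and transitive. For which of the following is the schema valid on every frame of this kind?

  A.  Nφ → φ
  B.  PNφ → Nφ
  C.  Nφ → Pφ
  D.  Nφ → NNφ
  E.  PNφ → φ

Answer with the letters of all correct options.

B, D

(A) Nφ → φ (axiom T) characterises the reflexive frames. Such an R need not be reflexive — not valid.
(B) PNφ → Nφ is the dual of axiom 5; it is valid on a frame exactly when R is euclidean. Every such R is euclidean, so valid.
(C) Nφ → Pφ (axiom D) characterises the serial frames. Such an R need not be serial — not valid.
(D) Nφ → NNφ is axiom 4, which corresponds to transitivity. Every such R is transitive — valid.
(E) the dual of axiom B: valid iff R is symmetric. Such an R need not be symmetric — not valid.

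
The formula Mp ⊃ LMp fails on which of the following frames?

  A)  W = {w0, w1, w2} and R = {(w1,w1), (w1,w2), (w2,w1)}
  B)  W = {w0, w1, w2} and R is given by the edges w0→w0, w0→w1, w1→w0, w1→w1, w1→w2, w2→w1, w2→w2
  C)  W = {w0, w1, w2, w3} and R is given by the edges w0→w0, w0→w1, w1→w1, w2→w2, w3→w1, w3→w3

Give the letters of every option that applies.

A, B, C

The schema Mp ⊃ LMp is axiom 5; it is valid on a frame iff R is euclidean.
(A) R is not euclidean (w1 R w2 and w1 R w2 but not w2 R w2), so the schema fails here.
(B) R is not euclidean (w1 R w0 and w1 R w2 but not w0 R w2), so the schema fails here.
(C) R is not euclidean (w0 R w1 and w0 R w0 but not w1 R w0), so the schema fails here.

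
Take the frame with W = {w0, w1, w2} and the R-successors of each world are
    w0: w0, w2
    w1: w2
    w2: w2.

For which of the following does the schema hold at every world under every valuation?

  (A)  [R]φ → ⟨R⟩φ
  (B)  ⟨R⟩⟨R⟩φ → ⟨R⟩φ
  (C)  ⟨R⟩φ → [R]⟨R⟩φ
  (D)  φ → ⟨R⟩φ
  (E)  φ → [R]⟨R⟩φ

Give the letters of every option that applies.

R is not reflexive: not w1 R w1.
R is not symmetric: w0 R w2 but not w2 R w0.
R is transitive: R is closed under composition.
R is not euclidean: w0 R w2 and w0 R w0 but not w2 R w0.
R is serial: every world has an R-successor.
(A) [R]φ → ⟨R⟩φ is axiom D, which corresponds to seriality. R is serial — valid.
(B) ⟨R⟩⟨R⟩φ → ⟨R⟩φ is the dual of axiom 4; it is valid on a frame exactly when R is transitive. R is transitive, so valid.
(C) axiom 5: valid iff R is euclidean. R is not euclidean — not valid.
(D) the dual of axiom T: valid iff R is reflexive. R is not reflexive — not valid.
(E) φ → [R]⟨R⟩φ (axiom B) characterises the symmetric frames. R is not symmetric — not valid.

A, B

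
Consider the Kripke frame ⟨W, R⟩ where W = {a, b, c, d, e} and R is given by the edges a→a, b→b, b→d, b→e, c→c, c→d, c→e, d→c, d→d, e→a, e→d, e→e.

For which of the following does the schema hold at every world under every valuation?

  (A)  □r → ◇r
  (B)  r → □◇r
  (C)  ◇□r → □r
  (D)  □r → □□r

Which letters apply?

A

R is not symmetric: b R d but not d R b.
R is not transitive: b R d and d R c but not b R c.
R is not euclidean: b R d and b R b but not d R b.
R is serial: every world has an R-successor.
(A) □r → ◇r (axiom D) characterises the serial frames. R is serial — valid.
(B) r → □◇r (axiom B) characterises the symmetric frames. R is not symmetric — not valid.
(C) ◇□r → □r is the dual of axiom 5, which corresponds to the euclidean property. R is not euclidean — not valid.
(D) □r → □□r is axiom 4, which corresponds to transitivity. R is not transitive — not valid.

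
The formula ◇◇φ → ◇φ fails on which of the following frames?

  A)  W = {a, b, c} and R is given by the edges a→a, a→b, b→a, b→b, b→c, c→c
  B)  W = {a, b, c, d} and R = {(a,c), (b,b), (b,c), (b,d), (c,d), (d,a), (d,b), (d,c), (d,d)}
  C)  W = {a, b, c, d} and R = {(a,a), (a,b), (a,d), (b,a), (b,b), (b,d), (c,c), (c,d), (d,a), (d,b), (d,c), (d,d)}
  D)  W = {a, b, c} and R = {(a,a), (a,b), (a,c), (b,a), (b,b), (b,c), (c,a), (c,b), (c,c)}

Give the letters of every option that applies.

A, B, C

The schema ◇◇φ → ◇φ is the dual of axiom 4; it is valid on a frame iff R is transitive.
(A) R is not transitive (a R b and b R c but not a R c), so the schema fails here.
(B) R is not transitive (a R c and c R d but not a R d), so the schema fails here.
(C) R is not transitive (a R d and d R c but not a R c), so the schema fails here.
(D) R is transitive (R is closed under composition), so the schema is valid here.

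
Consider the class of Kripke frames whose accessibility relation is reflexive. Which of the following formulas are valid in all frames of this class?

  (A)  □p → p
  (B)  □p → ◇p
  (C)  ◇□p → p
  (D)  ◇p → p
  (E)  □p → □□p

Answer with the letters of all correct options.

A, B

A reflexive relation is serial.
(A) □p → p is axiom T, which corresponds to reflexivity. Every such R is reflexive — valid.
(B) □p → ◇p is axiom D, which corresponds to seriality. Every such R is serial — valid.
(C) the dual of axiom B: valid iff R is symmetric. Such an R need not be symmetric — not valid.
(D) ◇p → p is the converse of T; it holds exactly when R ⊆ identity. Such an R need not be a subset of the identity — not valid.
(E) □p → □□p (axiom 4) characterises the transitive frames. Such an R need not be transitive — not valid.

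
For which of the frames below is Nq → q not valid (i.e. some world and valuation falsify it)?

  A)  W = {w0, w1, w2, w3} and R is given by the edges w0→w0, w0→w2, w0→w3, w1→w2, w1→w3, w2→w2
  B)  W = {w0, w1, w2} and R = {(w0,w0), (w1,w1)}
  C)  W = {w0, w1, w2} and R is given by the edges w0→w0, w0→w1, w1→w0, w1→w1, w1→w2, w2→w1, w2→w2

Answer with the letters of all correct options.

A, B

The schema Nq → q is axiom T; it is valid on a frame iff R is reflexive.
(A) R is not reflexive (not w1 R w1), so the schema fails here.
(B) R is not reflexive (not w2 R w2), so the schema fails here.
(C) R is reflexive (each world relates to itself), so the schema is valid here.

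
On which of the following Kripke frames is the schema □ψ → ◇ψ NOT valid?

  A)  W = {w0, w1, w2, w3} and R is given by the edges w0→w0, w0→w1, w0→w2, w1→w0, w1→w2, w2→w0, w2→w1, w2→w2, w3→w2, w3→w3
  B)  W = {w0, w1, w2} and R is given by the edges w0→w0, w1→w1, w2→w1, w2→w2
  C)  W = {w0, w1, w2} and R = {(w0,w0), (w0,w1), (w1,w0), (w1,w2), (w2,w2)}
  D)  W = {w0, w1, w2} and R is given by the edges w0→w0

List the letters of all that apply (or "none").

The schema □ψ → ◇ψ is axiom D; it is valid on a frame iff R is serial.
(A) R is serial (every world has an R-successor), so the schema is valid here.
(B) R is serial (every world has an R-successor), so the schema is valid here.
(C) R is serial (every world has an R-successor), so the schema is valid here.
(D) R is not serial (w1 has no R-successor), so the schema fails here.

D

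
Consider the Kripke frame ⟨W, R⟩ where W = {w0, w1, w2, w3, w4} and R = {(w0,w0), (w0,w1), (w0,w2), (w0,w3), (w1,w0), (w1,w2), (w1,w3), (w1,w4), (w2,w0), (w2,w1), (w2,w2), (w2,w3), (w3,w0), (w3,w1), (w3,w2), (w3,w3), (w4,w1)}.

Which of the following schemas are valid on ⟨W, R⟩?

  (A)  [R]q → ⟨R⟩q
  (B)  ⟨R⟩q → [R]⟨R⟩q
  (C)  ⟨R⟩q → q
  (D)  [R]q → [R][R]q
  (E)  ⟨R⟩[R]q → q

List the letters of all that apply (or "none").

R is symmetric: every R-edge is matched by its reverse.
R is not transitive: w0 R w1 and w1 R w4 but not w0 R w4.
R is not euclidean: w1 R w0 and w1 R w4 but not w0 R w4.
R is serial: every world has an R-successor.
R is not a subset of the identity: w0 R w1 with w0 ≠ w1.
(A) [R]q → ⟨R⟩q is axiom D; it is valid on a frame exactly when R is serial. R is serial, so valid.
(B) ⟨R⟩q → [R]⟨R⟩q is axiom 5, which corresponds to the euclidean property. R is not euclidean — not valid.
(C) ⟨R⟩q → q is the converse of T; it holds exactly when R ⊆ identity. Here R ⊄ identity — not valid.
(D) [R]q → [R][R]q (axiom 4) characterises the transitive frames. R is not transitive — not valid.
(E) the dual of axiom B: valid iff R is symmetric. R is symmetric — valid.

A, E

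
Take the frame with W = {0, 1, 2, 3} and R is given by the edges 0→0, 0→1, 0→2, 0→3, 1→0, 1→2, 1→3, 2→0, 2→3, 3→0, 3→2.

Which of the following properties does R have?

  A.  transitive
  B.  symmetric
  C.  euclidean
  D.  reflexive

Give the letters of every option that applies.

none

(A) not transitive: 1 R 0 and 0 R 1 but not 1 R 1.
(B) not symmetric: 1 R 2 but not 2 R 1.
(C) not euclidean: 0 R 2 and 0 R 1 but not 2 R 1.
(D) not reflexive: not 1 R 1.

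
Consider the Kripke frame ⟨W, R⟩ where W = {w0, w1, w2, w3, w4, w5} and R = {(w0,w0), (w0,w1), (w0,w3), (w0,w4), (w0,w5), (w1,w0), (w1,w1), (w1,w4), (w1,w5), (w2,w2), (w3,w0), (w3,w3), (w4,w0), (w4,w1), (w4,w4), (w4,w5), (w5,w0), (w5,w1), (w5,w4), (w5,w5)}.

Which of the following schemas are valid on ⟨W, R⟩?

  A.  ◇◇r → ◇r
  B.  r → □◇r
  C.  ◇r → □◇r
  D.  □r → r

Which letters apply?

B, D

R is reflexive: each world relates to itself.
R is symmetric: every R-edge is matched by its reverse.
R is not transitive: w1 R w0 and w0 R w3 but not w1 R w3.
R is not euclidean: w0 R w1 and w0 R w3 but not w1 R w3.
(A) the dual of axiom 4: valid iff R is transitive. R is not transitive — not valid.
(B) r → □◇r is axiom B, which corresponds to symmetry. R is symmetric — valid.
(C) ◇r → □◇r is axiom 5, which corresponds to the euclidean property. R is not euclidean — not valid.
(D) axiom T: valid iff R is reflexive. R is reflexive — valid.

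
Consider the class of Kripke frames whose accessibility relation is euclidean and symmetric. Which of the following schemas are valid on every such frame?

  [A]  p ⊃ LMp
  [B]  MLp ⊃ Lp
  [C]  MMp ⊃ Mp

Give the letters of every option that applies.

A, B, C

A symmetric euclidean relation is transitive (uRv and vRw give vRu by symmetry, then uRw by the euclidean condition, applied at v).
(A) p ⊃ LMp is axiom B, which corresponds to symmetry. Every such R is symmetric — valid.
(B) MLp ⊃ Lp is the dual of axiom 5, which corresponds to the euclidean property. Every such R is euclidean — valid.
(C) the dual of axiom 4: valid iff R is transitive. Every such R is transitive — valid.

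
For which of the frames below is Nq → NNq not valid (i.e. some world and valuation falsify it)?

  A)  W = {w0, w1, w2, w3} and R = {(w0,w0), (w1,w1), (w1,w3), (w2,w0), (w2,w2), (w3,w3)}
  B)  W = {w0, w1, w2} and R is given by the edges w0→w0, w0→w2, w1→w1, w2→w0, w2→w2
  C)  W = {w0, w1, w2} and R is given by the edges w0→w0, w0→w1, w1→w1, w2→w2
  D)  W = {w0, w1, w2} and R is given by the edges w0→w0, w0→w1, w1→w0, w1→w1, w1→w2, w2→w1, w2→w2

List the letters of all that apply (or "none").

D

The schema Nq → NNq is axiom 4; it is valid on a frame iff R is transitive.
(A) R is transitive (R is closed under composition), so the schema is valid here.
(B) R is transitive (R is closed under composition), so the schema is valid here.
(C) R is transitive (R is closed under composition), so the schema is valid here.
(D) R is not transitive (w0 R w1 and w1 R w2 but not w0 R w2), so the schema fails here.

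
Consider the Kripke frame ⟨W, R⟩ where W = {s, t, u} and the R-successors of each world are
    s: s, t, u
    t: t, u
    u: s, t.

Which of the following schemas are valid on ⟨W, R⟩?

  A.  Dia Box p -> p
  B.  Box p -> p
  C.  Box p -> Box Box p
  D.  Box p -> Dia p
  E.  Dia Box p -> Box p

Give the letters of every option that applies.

R is not reflexive: not u R u.
R is not symmetric: s R t but not t R s.
R is not transitive: t R u and u R s but not t R s.
R is not euclidean: s R t and s R s but not t R s.
R is serial: every world has an R-successor.
(A) Dia Box p -> p is the dual of axiom B, which corresponds to symmetry. R is not symmetric — not valid.
(B) Box p -> p is axiom T; it is valid on a frame exactly when R is reflexive. R is not reflexive, so not valid.
(C) Box p -> Box Box p is axiom 4, which corresponds to transitivity. R is not transitive — not valid.
(D) Box p -> Dia p (axiom D) characterises the serial frames. R is serial — valid.
(E) Dia Box p -> Box p (the dual of axiom 5) characterises the euclidean frames. R is not euclidean — not valid.

D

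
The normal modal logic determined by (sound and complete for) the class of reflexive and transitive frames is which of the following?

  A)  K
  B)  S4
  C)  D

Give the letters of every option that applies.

(A) K is determined by the class of arbitrary frames.
(B) S4 is determined by exactly this class.
(C) D is determined by the class of serial frames.

B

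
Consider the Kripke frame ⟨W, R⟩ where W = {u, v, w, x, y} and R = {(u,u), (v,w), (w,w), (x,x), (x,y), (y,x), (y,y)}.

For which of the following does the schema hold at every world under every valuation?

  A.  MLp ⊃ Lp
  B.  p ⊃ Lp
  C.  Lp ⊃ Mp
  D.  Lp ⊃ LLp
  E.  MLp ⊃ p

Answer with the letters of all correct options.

R is not symmetric: v R w but not w R v.
R is transitive: R is closed under composition.
R is euclidean: any two R-successors of the same world are R-related.
R is serial: every world has an R-successor.
R is not a subset of the identity: v R w with v ≠ w.
(A) MLp ⊃ Lp is the dual of axiom 5, which corresponds to the euclidean property. R is euclidean — valid.
(B) p ⊃ Lp (equivalent to ◇p→p) corresponds to R being a subset of the identity. Here R ⊄ identity, so not valid.
(C) Lp ⊃ Mp is axiom D; it is valid on a frame exactly when R is serial. R is serial, so valid.
(D) axiom 4: valid iff R is transitive. R is transitive — valid.
(E) the dual of axiom B: valid iff R is symmetric. R is not symmetric — not valid.

A, C, D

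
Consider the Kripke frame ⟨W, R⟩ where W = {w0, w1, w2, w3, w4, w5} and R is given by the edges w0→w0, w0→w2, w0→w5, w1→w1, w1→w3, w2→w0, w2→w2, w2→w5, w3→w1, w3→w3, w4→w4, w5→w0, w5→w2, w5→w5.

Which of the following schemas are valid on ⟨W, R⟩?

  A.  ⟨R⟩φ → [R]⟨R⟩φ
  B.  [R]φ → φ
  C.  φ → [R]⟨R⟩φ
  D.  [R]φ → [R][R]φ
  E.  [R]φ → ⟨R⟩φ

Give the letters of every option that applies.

R is reflexive: each world relates to itself.
R is symmetric: every R-edge is matched by its reverse.
R is transitive: R is closed under composition.
R is euclidean: any two R-successors of the same world are R-related.
R is serial: every world has an R-successor.
(A) axiom 5: valid iff R is euclidean. R is euclidean — valid.
(B) [R]φ → φ is axiom T; it is valid on a frame exactly when R is reflexive. R is reflexive, so valid.
(C) φ → [R]⟨R⟩φ is axiom B, which corresponds to symmetry. R is symmetric — valid.
(D) [R]φ → [R][R]φ is axiom 4; it is valid on a frame exactly when R is transitive. R is transitive, so valid.
(E) [R]φ → ⟨R⟩φ is axiom D, which corresponds to seriality. R is serial — valid.

A, B, C, D, E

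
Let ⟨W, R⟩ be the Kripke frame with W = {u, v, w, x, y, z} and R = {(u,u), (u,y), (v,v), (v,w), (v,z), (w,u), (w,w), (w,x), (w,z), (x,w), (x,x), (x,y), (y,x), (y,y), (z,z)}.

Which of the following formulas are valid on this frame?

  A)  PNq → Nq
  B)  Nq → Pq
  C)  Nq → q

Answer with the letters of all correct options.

R is reflexive: each world relates to itself.
R is not euclidean: u R y and u R u but not y R u.
R is serial: every world has an R-successor.
(A) PNq → Nq is the dual of axiom 5; it is valid on a frame exactly when R is euclidean. R is not euclidean, so not valid.
(B) Nq → Pq (axiom D) characterises the serial frames. R is serial — valid.
(C) Nq → q is axiom T; it is valid on a frame exactly when R is reflexive. R is reflexive, so valid.

B, C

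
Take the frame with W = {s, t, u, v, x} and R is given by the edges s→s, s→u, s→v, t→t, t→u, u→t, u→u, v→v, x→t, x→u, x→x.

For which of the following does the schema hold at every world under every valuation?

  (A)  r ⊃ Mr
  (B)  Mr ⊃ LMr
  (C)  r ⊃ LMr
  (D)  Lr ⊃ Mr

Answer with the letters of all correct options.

R is reflexive: each world relates to itself.
R is not symmetric: s R u but not u R s.
R is not euclidean: s R u and s R s but not u R s.
R is serial: every world has an R-successor.
(A) r ⊃ Mr is the dual of axiom T; it is valid on a frame exactly when R is reflexive. R is reflexive, so valid.
(B) Mr ⊃ LMr is axiom 5; it is valid on a frame exactly when R is euclidean. R is not euclidean, so not valid.
(C) r ⊃ LMr (axiom B) characterises the symmetric frames. R is not symmetric — not valid.
(D) axiom D: valid iff R is serial. R is serial — valid.

A, D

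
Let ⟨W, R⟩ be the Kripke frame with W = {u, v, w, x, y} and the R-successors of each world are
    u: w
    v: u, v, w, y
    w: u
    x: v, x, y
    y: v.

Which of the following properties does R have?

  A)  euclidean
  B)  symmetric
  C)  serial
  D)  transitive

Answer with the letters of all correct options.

(A) not euclidean: v R u and v R v but not u R v.
(B) not symmetric: v R u but not u R v.
(C) serial: every world has an R-successor.
(D) not transitive: u R w and w R u but not u R u.

C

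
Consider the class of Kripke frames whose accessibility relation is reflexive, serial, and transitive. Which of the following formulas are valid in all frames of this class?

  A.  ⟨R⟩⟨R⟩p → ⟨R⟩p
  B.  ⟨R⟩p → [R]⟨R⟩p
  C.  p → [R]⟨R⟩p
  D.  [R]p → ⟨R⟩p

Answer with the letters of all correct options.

(A) the dual of axiom 4: valid iff R is transitive. Every such R is transitive — valid.
(B) ⟨R⟩p → [R]⟨R⟩p (axiom 5) characterises the euclidean frames. Such an R need not be euclidean — not valid.
(C) p → [R]⟨R⟩p is axiom B, which corresponds to symmetry. Such an R need not be symmetric — not valid.
(D) [R]p → ⟨R⟩p is axiom D; it is valid on a frame exactly when R is serial. Every such R is serial, so valid.

A, D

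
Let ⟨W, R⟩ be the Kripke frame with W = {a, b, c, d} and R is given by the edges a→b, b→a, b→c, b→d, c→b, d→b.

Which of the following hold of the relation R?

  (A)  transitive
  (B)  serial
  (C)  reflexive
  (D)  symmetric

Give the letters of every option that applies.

(A) not transitive: a R b and b R a but not a R a.
(B) serial: every world has an R-successor.
(C) not reflexive: not a R a.
(D) symmetric: every R-edge is matched by its reverse.

B, D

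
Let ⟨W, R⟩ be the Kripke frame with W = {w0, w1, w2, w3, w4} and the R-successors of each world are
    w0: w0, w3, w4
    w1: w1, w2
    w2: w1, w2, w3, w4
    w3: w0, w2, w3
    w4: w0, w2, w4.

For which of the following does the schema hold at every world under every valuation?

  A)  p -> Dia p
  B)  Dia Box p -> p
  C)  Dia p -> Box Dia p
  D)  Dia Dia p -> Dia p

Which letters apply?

R is reflexive: each world relates to itself.
R is symmetric: every R-edge is matched by its reverse.
R is not transitive: w0 R w3 and w3 R w2 but not w0 R w2.
R is not euclidean: w0 R w3 and w0 R w4 but not w3 R w4.
(A) the dual of axiom T: valid iff R is reflexive. R is reflexive — valid.
(B) Dia Box p -> p (the dual of axiom B) characterises the symmetric frames. R is symmetric — valid.
(C) Dia p -> Box Dia p is axiom 5, which corresponds to the euclidean property. R is not euclidean — not valid.
(D) Dia Dia p -> Dia p is the dual of axiom 4, which corresponds to transitivity. R is not transitive — not valid.

A, B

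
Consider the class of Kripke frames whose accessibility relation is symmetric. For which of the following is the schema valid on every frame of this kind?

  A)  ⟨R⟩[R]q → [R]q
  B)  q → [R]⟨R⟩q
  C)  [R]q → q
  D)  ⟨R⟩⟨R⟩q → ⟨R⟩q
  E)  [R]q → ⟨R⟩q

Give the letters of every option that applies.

B

(A) ⟨R⟩[R]q → [R]q is the dual of axiom 5; it is valid on a frame exactly when R is euclidean. Such an R need not be euclidean, so not valid.
(B) q → [R]⟨R⟩q is axiom B, which corresponds to symmetry. Every such R is symmetric — valid.
(C) [R]q → q is axiom T, which corresponds to reflexivity. Such an R need not be reflexive — not valid.
(D) the dual of axiom 4: valid iff R is transitive. Such an R need not be transitive — not valid.
(E) [R]q → ⟨R⟩q is axiom D, which corresponds to seriality. Such an R need not be serial — not valid.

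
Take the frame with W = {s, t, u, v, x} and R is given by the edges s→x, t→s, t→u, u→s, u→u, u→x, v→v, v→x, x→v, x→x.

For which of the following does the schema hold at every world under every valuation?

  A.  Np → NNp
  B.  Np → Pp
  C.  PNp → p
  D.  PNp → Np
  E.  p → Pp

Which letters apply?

B

R is not reflexive: not s R s.
R is not symmetric: s R x but not x R s.
R is not transitive: s R x and x R v but not s R v.
R is not euclidean: t R s and t R u but not s R u.
R is serial: every world has an R-successor.
(A) Np → NNp is axiom 4; it is valid on a frame exactly when R is transitive. R is not transitive, so not valid.
(B) Np → Pp (axiom D) characterises the serial frames. R is serial — valid.
(C) the dual of axiom B: valid iff R is symmetric. R is not symmetric — not valid.
(D) PNp → Np is the dual of axiom 5, which corresponds to the euclidean property. R is not euclidean — not valid.
(E) p → Pp (the dual of axiom T) characterises the reflexive frames. R is not reflexive — not valid.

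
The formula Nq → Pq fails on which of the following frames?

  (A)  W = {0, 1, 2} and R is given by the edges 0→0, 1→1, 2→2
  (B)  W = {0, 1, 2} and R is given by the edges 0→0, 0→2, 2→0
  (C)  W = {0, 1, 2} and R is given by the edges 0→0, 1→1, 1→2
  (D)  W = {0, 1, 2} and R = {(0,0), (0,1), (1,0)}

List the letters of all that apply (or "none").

The schema Nq → Pq is axiom D; it is valid on a frame iff R is serial.
(A) R is serial (every world has an R-successor), so the schema is valid here.
(B) R is not serial (1 has no R-successor), so the schema fails here.
(C) R is not serial (2 has no R-successor), so the schema fails here.
(D) R is not serial (2 has no R-successor), so the schema fails here.

B, C, D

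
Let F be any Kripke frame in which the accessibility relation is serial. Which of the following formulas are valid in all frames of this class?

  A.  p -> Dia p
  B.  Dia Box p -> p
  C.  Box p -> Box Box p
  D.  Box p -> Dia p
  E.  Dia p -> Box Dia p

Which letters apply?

(A) the dual of axiom T: valid iff R is reflexive. Such an R need not be reflexive — not valid.
(B) Dia Box p -> p (the dual of axiom B) characterises the symmetric frames. Such an R need not be symmetric — not valid.
(C) Box p -> Box Box p (axiom 4) characterises the transitive frames. Such an R need not be transitive — not valid.
(D) axiom D: valid iff R is serial. Every such R is serial — valid.
(E) Dia p -> Box Dia p (axiom 5) characterises the euclidean frames. Such an R need not be euclidean — not valid.

D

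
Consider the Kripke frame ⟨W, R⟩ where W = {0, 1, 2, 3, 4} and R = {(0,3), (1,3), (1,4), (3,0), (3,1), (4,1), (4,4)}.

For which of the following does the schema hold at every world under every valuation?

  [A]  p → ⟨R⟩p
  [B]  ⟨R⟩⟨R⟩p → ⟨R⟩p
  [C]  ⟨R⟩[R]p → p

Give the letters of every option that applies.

R is not reflexive: not 0 R 0.
R is symmetric: every R-edge is matched by its reverse.
R is not transitive: 0 R 3 and 3 R 0 but not 0 R 0.
(A) p → ⟨R⟩p (the dual of axiom T) characterises the reflexive frames. R is not reflexive — not valid.
(B) ⟨R⟩⟨R⟩p → ⟨R⟩p is the dual of axiom 4; it is valid on a frame exactly when R is transitive. R is not transitive, so not valid.
(C) the dual of axiom B: valid iff R is symmetric. R is symmetric — valid.

C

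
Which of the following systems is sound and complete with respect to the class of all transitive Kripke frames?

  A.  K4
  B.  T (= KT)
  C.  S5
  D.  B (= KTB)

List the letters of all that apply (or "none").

(A) K4 is determined by exactly this class.
(B) T (= KT) is determined by the class of reflexive frames.
(C) S5 is determined by the class of reflexive, symmetric, and transitive frames.
(D) B (= KTB) is determined by the class of reflexive and symmetric frames.

A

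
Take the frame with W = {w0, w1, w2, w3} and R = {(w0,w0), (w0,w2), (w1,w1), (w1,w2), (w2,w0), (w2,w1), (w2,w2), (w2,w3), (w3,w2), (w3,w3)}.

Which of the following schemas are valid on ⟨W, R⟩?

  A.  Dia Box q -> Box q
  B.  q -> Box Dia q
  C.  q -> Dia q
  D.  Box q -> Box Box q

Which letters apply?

B, C

R is reflexive: each world relates to itself.
R is symmetric: every R-edge is matched by its reverse.
R is not transitive: w0 R w2 and w2 R w1 but not w0 R w1.
R is not euclidean: w2 R w0 and w2 R w1 but not w0 R w1.
(A) the dual of axiom 5: valid iff R is euclidean. R is not euclidean — not valid.
(B) q -> Box Dia q is axiom B; it is valid on a frame exactly when R is symmetric. R is symmetric, so valid.
(C) q -> Dia q (the dual of axiom T) characterises the reflexive frames. R is reflexive — valid.
(D) Box q -> Box Box q (axiom 4) characterises the transitive frames. R is not transitive — not valid.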